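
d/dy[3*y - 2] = 3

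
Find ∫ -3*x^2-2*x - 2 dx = -x^3 - x^2 - 2*x + C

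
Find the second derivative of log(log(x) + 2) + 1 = (-log(x) - 3)/(x^2*log(x)^2 + 4*x^2*log(x) + 4*x^2)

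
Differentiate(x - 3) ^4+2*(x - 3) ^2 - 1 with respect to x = 4*x^3 - 36*x^2 + 112*x - 120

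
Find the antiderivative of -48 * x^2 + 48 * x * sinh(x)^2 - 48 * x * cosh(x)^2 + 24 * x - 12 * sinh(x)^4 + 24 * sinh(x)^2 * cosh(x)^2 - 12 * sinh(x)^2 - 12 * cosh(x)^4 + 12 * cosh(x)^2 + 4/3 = -16*x^3 - 12*x^2 + 4*x/3 + C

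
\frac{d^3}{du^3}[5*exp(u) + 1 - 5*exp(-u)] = (5*exp(2*u) + 5)*exp(-u)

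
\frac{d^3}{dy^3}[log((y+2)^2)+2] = 4/(y^3 + 6*y^2 + 12*y + 8)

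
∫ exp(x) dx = exp(x) + C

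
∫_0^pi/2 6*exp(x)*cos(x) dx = -3 + 3*exp(pi/2)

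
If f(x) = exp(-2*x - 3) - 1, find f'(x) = -2*exp(-2*x - 3)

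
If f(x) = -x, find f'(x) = -1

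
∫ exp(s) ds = exp(s) + C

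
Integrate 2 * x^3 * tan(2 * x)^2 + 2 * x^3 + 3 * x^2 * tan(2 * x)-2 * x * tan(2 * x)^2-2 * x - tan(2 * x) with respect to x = x*(x^2 - 1)*tan(2*x) + C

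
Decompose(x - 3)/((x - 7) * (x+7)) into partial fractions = 5/(7*(x + 7)) + 2/(7*(x - 7))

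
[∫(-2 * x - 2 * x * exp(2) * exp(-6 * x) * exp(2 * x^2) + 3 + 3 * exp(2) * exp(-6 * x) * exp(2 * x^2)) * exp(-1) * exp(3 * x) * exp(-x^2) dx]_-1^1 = -exp(-1) - exp(-5) + E + exp(5)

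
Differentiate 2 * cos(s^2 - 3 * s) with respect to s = 2*(3 - 2*s)*sin(s*(s - 3))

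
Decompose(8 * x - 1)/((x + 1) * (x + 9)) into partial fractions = 73/(8*(x + 9)) - 9/(8*(x + 1))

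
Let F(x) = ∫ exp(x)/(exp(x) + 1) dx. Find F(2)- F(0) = -log(2) + log(1 + exp(2))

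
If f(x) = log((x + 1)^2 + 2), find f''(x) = (-2*x^2 - 4*x + 2)/(x^4 + 4*x^3 + 10*x^2 + 12*x + 9)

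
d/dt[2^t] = 2^t*log(2)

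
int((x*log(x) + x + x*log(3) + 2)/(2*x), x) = (x + 2)*log(3*x)/2 + C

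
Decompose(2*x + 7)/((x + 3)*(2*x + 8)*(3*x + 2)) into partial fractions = 51/(140*(3*x + 2)) - 1/(20*(x + 4)) - 1/(14*(x + 3))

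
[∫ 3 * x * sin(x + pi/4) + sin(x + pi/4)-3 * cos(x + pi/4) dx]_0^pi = sqrt(2)/2 - sqrt(2)*(-3*pi - 1)/2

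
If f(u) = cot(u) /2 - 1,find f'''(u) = -1 - 4/tan(u)^2 - 3/tan(u)^4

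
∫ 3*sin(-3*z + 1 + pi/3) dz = cos(-3*z + 1 + pi/3) + C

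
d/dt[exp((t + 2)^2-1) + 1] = 2*t*exp(t^2 + 4*t + 3) + 4*exp(t^2 + 4*t + 3)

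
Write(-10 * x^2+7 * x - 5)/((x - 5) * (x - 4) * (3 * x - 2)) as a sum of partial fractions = -43/(130*(3*x - 2)) + 137/(10*(x - 4)) - 220/(13*(x - 5))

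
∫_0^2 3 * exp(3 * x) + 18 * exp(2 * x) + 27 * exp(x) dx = -64 + (3 + exp(2))^3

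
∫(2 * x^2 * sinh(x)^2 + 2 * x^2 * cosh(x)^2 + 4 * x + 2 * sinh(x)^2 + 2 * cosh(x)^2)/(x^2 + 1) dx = 2*log(x^2 + 1) + sinh(2*x) + C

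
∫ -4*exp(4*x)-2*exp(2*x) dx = -exp(4*x) - exp(2*x) + C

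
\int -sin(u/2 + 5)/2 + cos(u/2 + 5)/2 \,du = sqrt(2)*sin(u/2 + pi/4 + 5) + C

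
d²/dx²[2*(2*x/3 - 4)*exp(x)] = 4*x*exp(x)/3 - 16*exp(x)/3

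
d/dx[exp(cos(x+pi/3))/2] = -exp(cos(x + pi/3))*sin(x + pi/3)/2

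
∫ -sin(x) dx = cos(x) + C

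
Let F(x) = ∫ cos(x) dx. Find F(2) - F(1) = -sin(1) + sin(2)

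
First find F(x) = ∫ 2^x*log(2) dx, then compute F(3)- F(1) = 6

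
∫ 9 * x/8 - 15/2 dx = 9*x^2/16 - 15*x/2 + C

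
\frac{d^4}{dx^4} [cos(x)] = cos(x)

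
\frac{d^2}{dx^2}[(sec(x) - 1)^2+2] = 6*tan(x)^4 + 8*tan(x)^2 + 2 + 2/cos(x) - 4/cos(x)^3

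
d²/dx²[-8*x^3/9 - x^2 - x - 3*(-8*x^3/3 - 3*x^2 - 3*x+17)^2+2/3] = -640*x^4 - 960*x^3 - 900*x^2 + 3908*x/3 + 556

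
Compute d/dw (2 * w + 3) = 2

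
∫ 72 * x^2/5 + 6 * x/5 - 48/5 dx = 24*x^3/5 + 3*x^2/5 - 48*x/5 + C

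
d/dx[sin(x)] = cos(x)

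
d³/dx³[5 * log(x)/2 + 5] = 5/x^3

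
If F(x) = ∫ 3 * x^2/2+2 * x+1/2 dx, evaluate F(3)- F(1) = 22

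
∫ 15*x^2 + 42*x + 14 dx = 5*x^3 + 21*x^2 + 14*x + C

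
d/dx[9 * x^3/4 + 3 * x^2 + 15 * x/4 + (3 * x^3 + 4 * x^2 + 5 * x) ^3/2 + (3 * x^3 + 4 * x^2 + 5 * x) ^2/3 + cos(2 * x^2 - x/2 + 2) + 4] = 243*x^8/2 + 432*x^7 + 1953*x^6/2 + 1290*x^5 + 2405*x^4/2 + 1984*x^3/3 + 937*x^2/4 - 4*x*sin(2*x^2 - x/2 + 2) + 68*x/3 + sin(2*x^2 - x/2 + 2)/2 + 15/4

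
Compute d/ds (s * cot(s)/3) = -s/(3*sin(s)^2) + 1/(3*tan(s))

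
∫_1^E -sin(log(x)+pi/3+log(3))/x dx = cos(pi/3 + log(3*E)) - cos(pi/3 + log(3))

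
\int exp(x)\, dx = exp(x) + C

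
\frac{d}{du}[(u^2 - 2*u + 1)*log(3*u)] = (2*u^2*log(u) + u^2 + 2*u^2*log(3) - 2*u*log(u) - 2*u*log(3) - 2*u + 1)/u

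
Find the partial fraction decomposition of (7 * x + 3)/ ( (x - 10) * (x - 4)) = -31/(6*(x - 4)) + 73/(6*(x - 10))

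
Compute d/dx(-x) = -1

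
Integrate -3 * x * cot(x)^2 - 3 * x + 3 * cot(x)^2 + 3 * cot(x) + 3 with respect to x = (3*x - 3)*cot(x) + C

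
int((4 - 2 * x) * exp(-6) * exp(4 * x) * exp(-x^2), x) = exp(-(x - 2)^2 - 2) + C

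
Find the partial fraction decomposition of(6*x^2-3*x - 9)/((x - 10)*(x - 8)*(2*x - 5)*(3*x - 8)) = 63/(32*(3*x - 8)) - 56/(55*(2*x - 5)) - 351/(352*(x - 8)) + 17/(20*(x - 10))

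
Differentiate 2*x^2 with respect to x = 4*x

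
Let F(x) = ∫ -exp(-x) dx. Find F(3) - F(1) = -exp(-1) + exp(-3)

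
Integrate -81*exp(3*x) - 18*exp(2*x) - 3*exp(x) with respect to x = (-27*exp(2*x) - 9*exp(x) - 3)*exp(x) + C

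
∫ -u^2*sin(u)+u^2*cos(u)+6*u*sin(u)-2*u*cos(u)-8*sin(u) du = sqrt(2)*(u - 2)^2*sin(u + pi/4) + C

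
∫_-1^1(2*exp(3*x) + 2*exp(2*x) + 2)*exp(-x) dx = -(-E + exp(-1))*(exp(-1) + 2) + (2 + E)*(E - exp(-1))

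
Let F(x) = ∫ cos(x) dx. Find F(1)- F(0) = sin(1)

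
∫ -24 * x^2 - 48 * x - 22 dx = -8*x^3 - 24*x^2 - 22*x + C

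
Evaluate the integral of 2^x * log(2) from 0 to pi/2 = -1 + 2^(pi/2)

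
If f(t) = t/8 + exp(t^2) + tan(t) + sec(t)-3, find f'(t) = 2*t*exp(t^2) + tan(t)^2 + tan(t)*sec(t) + 9/8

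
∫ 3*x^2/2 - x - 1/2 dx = x^3/2 - x^2/2 - x/2 + C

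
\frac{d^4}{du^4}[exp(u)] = exp(u)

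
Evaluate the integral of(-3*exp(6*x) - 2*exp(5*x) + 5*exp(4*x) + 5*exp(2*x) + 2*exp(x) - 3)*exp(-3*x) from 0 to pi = -(-exp(-pi) + exp(pi))^3 - (-exp(-pi) + exp(pi))^2 - 2*exp(-pi) + 2*exp(pi)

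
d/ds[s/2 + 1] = 1/2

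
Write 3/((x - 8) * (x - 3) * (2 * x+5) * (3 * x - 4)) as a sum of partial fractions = 81/(2300*(3*x - 4)) - 8/(1771*(2*x + 5)) - 3/(275*(x - 3)) + 1/(700*(x - 8))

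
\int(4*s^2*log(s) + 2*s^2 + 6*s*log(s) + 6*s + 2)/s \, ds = 2*(s^2 + 3*s + 1)*log(s) + C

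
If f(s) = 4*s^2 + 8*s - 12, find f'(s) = 8*s + 8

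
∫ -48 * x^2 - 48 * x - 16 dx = -16*x^3 - 24*x^2 - 16*x + C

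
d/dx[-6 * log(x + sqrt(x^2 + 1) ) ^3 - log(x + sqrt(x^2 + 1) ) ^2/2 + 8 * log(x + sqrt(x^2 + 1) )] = (-18*x*log(x + sqrt(x^2 + 1))^2 - x*log(x + sqrt(x^2 + 1)) + 8*x - 18*sqrt(x^2 + 1)*log(x + sqrt(x^2 + 1))^2 - sqrt(x^2 + 1)*log(x + sqrt(x^2 + 1)) + 8*sqrt(x^2 + 1))/(x^2 + x*sqrt(x^2 + 1) + 1)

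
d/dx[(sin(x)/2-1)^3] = 3*(sin(x) - 2)^2*cos(x)/8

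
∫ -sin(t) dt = cos(t) + C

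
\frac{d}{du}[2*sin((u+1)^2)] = 4*(u + 1)*cos(u^2 + 2*u + 1)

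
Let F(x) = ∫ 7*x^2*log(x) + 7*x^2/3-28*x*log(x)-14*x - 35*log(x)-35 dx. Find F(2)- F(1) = -322*log(2)/3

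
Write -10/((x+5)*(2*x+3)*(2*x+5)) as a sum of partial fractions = 2/(2*x + 5) - 10/(7*(2*x + 3)) - 2/(7*(x + 5))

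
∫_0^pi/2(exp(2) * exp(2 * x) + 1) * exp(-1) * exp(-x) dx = -E - exp(-pi/2 - 1) + exp(-1) + exp(1 + pi/2)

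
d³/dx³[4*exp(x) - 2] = 4*exp(x)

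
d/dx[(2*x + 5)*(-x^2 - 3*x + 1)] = -6*x^2 - 22*x - 13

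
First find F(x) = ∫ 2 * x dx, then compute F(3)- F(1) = 8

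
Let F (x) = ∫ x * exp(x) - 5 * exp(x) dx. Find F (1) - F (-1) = -5*E + 7*exp(-1)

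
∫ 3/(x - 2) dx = log(2*(x - 2)^3) + C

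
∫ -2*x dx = -x^2 + C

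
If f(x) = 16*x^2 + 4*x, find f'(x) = 32*x + 4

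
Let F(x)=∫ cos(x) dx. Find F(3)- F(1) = -sin(1) + sin(3)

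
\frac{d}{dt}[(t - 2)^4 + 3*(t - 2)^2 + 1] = 4*t^3 - 24*t^2 + 54*t - 44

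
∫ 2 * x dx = x^2 + C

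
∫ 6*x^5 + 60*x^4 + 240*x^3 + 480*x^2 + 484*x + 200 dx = x^6 + 12*x^5 + 60*x^4 + 160*x^3 + 242*x^2 + 200*x + C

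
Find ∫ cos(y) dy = sin(y) + C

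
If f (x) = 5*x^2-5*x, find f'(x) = 10*x - 5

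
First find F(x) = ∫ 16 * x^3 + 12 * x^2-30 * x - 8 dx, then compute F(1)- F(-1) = -8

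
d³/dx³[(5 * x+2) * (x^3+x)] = 120*x + 12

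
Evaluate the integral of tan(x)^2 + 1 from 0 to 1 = tan(1)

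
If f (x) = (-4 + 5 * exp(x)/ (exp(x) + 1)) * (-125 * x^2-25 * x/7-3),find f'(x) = (-4375*x^2*exp(x) - 1750*x*exp(2*x) + 5125*x*exp(x) + 7000*x - 25*exp(2*x) - 30*exp(x) + 100)/(7*exp(2*x) + 14*exp(x) + 7)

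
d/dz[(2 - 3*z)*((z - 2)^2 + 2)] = -9*z^2 + 28*z - 26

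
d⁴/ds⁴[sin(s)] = sin(s)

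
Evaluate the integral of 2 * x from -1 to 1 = 0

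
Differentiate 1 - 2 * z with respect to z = -2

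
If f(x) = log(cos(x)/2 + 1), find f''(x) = -(2*cos(x) + 1)/(cos(x) + 2)^2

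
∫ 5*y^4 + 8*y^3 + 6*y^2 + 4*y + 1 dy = y^5 + 2*y^4 + 2*y^3 + 2*y^2 + y + C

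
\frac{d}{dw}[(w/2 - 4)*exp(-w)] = (9 - w)*exp(-w)/2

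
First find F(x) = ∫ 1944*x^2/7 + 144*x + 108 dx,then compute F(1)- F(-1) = 2808/7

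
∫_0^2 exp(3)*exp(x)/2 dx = -exp(3)/2 + exp(5)/2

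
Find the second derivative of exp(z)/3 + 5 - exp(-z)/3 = (exp(2*z) - 1)*exp(-z)/3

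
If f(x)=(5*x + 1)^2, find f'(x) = 50*x + 10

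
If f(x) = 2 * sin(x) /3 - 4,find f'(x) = 2*cos(x)/3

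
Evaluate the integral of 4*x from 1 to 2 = 6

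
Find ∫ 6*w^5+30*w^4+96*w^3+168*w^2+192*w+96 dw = w^6 + 6*w^5 + 24*w^4 + 56*w^3 + 96*w^2 + 96*w + C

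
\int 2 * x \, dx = x^2 + C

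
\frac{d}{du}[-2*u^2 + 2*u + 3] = 2 - 4*u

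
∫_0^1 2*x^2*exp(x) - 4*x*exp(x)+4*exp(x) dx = -12 + 6*E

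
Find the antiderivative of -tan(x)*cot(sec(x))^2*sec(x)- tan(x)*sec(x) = cot(sec(x)) + C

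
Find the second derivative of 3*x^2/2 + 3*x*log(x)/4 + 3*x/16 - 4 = (12*x + 3)/(4*x)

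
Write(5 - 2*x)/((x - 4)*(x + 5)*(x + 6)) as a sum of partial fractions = 17/(10*(x + 6)) - 5/(3*(x + 5)) - 1/(30*(x - 4))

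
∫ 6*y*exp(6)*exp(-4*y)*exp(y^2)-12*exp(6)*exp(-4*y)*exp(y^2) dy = 3*exp((y - 2)^2 + 2) + C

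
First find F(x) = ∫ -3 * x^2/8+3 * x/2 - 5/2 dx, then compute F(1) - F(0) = -15/8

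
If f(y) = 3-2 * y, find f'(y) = -2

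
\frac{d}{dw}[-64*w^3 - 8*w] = -192*w^2 - 8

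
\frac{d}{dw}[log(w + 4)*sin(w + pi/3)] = (w*log(w + 4)*cos(w + pi/3) + 4*log(w + 4)*cos(w + pi/3) + sin(w + pi/3))/(w + 4)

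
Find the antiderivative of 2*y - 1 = y^2 - y + C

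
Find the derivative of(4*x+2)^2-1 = 32*x + 16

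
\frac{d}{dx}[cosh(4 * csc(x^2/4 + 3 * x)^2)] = 16*(x + 6)*cos(x*(x/4 + 3))*sinh(8/(cos(x*(x/2 + 6)) - 1))/(3*sin(x*(x/4 + 3)) - sin(3*x*(x/4 + 3)))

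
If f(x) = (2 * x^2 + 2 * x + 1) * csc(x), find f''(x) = (-2*x^2 + 4*x^2/sin(x)^2 - 2*x - 8*x*cos(x)/sin(x) + 4*x/sin(x)^2 + 3 - 4*cos(x)/sin(x) + 2/sin(x)^2)/sin(x)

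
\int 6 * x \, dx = 3*x^2 + C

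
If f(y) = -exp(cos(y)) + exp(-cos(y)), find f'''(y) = (-exp(2*cos(y))*cos(y) - 3*exp(2*cos(y)) - cos(y) + 3)*exp(-cos(y))*sin(y)*cos(y)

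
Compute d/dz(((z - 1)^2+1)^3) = 6*z^5 - 30*z^4 + 72*z^3 - 96*z^2 + 72*z - 24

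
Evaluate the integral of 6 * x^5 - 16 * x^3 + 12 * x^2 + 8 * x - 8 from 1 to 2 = 35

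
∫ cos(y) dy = sin(y) + C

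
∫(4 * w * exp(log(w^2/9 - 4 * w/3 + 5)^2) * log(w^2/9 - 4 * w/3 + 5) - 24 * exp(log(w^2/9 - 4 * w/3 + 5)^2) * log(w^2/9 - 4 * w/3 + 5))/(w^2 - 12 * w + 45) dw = exp(log((w - 6)^2/9 + 1)^2) + C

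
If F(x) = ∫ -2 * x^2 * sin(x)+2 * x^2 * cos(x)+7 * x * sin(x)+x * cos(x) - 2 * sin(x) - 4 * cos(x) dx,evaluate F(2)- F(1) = cos(2) + sin(2) + 2*cos(1) + 2*sin(1)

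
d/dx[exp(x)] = exp(x)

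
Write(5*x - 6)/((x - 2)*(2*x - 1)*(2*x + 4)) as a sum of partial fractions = 7/(15*(2*x - 1)) - 2/(5*(x + 2)) + 1/(6*(x - 2))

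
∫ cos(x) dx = sin(x) + C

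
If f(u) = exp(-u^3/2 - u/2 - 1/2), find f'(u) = (-3*u^2 - 1)*exp(-u^3/2 - u/2 - 1/2)/2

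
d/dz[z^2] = 2*z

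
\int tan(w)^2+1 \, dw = tan(w) + C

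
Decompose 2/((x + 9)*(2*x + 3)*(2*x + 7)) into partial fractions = -1/(11*(2*x + 7)) + 1/(15*(2*x + 3)) + 2/(165*(x + 9))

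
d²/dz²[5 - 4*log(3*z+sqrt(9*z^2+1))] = (1944*z^3 + 648*z^2*sqrt(9*z^2 + 1) + 108*z)/(486*z^5 + 162*z^4*sqrt(9*z^2 + 1) + 108*z^3 + 27*z^2*sqrt(9*z^2 + 1) + 6*z + sqrt(9*z^2 + 1))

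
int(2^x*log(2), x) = 2^x + C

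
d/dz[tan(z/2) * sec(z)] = (sin(z)*tan(z/2)/cos(z) + 1/(2*cos(z/2)^2))/cos(z)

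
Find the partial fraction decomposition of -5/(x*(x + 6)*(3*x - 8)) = -45/(208*(3*x - 8)) - 5/(156*(x + 6)) + 5/(48*x)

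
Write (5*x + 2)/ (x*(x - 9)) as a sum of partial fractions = 47/(9*(x - 9)) - 2/(9*x)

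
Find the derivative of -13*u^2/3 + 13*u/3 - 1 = 13/3 - 26*u/3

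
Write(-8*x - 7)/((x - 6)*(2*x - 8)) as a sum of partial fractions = 39/(4*(x - 4)) - 55/(4*(x - 6))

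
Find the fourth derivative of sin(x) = sin(x)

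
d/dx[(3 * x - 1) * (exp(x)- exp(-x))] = (3*x*exp(2*x) + 3*x + 2*exp(2*x) - 4)*exp(-x)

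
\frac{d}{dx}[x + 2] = 1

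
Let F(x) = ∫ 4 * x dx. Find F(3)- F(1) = 16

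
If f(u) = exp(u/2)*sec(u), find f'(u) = (sin(u)/cos(u) + 1/2)*exp(u/2)/cos(u)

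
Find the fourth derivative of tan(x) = 24*tan(x)^5 + 40*tan(x)^3 + 16*tan(x)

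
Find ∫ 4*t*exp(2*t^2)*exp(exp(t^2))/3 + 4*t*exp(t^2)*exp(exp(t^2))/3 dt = 2*exp(t^2 + exp(t^2))/3 + C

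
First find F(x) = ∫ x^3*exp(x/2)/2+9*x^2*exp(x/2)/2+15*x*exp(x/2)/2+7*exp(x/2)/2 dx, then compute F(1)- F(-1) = 8*exp(1/2)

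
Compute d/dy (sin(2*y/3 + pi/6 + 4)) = 2*cos(2*y/3 + pi/6 + 4)/3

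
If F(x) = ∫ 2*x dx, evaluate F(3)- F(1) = 8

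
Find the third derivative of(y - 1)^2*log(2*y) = (2*y^2 + 2*y + 2)/y^3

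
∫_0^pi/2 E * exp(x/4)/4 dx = -E + exp(pi/8 + 1)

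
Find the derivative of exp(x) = exp(x)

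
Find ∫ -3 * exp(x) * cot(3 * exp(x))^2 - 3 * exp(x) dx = cot(3*exp(x)) + C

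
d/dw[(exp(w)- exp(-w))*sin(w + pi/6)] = sqrt(2)*(exp(2*w)*sin(w + 5*pi/12) - cos(w + 5*pi/12))*exp(-w)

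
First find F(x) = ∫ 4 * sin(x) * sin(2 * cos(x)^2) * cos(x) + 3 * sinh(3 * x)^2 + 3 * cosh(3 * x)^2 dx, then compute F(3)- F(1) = -sinh(6)/2 - cos(cos(2) + 1) + cos(cos(6) + 1) + sinh(18)/2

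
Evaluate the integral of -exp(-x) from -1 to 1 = -E + exp(-1)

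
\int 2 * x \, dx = x^2 + C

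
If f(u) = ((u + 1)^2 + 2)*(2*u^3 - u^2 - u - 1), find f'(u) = 10*u^4 + 12*u^3 + 9*u^2 - 12*u - 5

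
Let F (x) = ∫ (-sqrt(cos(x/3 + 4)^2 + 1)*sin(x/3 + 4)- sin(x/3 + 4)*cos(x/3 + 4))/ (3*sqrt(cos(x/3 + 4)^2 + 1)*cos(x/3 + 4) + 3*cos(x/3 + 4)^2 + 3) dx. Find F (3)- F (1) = log(cos(5) + sqrt(cos(5)^2 + 1)) - log(cos(13/3) + sqrt(cos(13/3)^2 + 1))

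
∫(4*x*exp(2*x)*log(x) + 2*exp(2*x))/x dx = 2*exp(2*x)*log(x) + C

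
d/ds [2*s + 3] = 2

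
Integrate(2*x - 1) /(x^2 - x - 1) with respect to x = log(6*x^2 - 6*x - 6) + C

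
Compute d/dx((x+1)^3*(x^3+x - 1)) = 6*x^5 + 15*x^4 + 16*x^3 + 9*x^2 - 2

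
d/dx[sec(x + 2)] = tan(x + 2)*sec(x + 2)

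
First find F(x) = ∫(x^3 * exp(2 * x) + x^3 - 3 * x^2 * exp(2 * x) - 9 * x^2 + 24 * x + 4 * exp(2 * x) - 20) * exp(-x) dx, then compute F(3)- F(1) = -exp(-1) - exp(-3) + E + exp(3)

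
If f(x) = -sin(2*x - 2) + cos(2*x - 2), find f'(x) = -2*sin(2*x - 2) - 2*cos(2*x - 2)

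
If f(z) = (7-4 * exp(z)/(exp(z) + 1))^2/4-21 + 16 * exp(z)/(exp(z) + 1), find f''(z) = (-10*exp(3*z) + 16*exp(2*z) + 2*exp(z))/(exp(4*z) + 4*exp(3*z) + 6*exp(2*z) + 4*exp(z) + 1)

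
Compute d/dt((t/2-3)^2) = t/2 - 3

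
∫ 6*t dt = 3*t^2 + C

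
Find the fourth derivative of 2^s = 2^s*log(2)^4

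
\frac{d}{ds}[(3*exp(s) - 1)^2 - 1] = 18*exp(2*s) - 6*exp(s)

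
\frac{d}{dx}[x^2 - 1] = 2*x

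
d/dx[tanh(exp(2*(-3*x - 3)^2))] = 36*(x + 1)*exp(18)*exp(36*x)*exp(18*x^2)/cosh(exp(18)*exp(36*x)*exp(18*x^2))^2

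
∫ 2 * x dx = x^2 + C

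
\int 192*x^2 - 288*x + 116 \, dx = 64*x^3 - 144*x^2 + 116*x + C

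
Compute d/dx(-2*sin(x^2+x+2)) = -2*(2*x + 1)*cos(x^2 + x + 2)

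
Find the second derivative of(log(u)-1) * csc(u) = (-u^2*log(u) + 2*u^2*log(u)/sin(u)^2 + u^2 - 2*u^2/sin(u)^2 - 2*u*cos(u)/sin(u) - 1)/(u^2*sin(u))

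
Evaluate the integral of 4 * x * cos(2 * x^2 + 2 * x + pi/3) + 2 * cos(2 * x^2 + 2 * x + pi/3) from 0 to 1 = sin(pi/3 + 4) - sqrt(3)/2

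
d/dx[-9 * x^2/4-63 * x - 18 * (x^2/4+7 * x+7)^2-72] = -9*x^3/2 - 189*x^2 - 3789*x/2 - 1827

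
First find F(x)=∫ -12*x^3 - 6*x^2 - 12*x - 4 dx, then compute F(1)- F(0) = -15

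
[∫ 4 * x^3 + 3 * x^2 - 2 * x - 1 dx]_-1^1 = 0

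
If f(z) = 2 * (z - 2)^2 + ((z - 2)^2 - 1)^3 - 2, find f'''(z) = 120*z^3 - 720*z^2 + 1368*z - 816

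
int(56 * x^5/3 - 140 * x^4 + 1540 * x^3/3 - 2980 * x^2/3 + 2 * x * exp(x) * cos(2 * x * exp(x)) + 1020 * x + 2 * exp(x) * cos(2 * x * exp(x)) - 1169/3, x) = 28*x^6/9 - 28*x^5 + 385*x^4/3 - 2980*x^3/9 + 510*x^2 - 1169*x/3 + sin(2*x*exp(x)) + C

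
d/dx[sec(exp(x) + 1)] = exp(x)*tan(exp(x) + 1)*sec(exp(x) + 1)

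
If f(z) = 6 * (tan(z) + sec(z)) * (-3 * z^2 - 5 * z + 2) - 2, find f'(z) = 6*(-6*z^2*sin(z) - 6*z^2 - 10*z*sin(z) - 6*z*sin(2*z) - 12*z*cos(z) - 10*z + 4*sin(z) - 5*sin(2*z) - 10*cos(z) + 4)/(cos(2*z) + 1)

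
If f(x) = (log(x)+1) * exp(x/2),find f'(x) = (x*exp(x/2)*log(x) + x*exp(x/2) + 2*exp(x/2))/(2*x)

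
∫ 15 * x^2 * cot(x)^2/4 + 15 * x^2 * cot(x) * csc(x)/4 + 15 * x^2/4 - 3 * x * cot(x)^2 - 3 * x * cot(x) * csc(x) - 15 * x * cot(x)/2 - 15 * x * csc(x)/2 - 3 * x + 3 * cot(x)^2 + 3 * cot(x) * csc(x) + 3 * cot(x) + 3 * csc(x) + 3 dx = (cot(x) + csc(x))*(-15*x^2/4 + 3*x - 3) + C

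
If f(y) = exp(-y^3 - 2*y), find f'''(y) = (-27*y^6 - 54*y^4 + 54*y^3 - 36*y^2 + 36*y - 14)*exp(-y^3 - 2*y)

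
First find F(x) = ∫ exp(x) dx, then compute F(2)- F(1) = -E + exp(2)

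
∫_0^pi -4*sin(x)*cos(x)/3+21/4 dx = 21*pi/4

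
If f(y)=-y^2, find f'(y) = -2*y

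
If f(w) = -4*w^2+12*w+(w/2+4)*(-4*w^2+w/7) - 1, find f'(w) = -6*w^2 - 279*w/7 + 88/7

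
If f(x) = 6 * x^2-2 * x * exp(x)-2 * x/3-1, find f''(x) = -2*x*exp(x) - 4*exp(x) + 12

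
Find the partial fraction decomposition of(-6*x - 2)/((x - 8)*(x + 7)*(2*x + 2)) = 2/(9*(x + 7)) - 1/(27*(x + 1)) - 5/(27*(x - 8))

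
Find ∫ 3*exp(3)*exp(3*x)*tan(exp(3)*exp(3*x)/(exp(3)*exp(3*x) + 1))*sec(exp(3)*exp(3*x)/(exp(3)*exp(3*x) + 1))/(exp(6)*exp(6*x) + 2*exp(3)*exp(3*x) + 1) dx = sec(exp(3*x + 3)/(exp(3*x + 3) + 1)) + C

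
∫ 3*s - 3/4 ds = 3*s^2/2 - 3*s/4 + C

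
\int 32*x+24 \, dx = 16*x^2 + 24*x + C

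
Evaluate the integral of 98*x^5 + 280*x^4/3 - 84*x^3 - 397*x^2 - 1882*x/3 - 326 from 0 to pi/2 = -5*(7 + 3*pi^2/4 + 5*pi/2)^2 - 21*pi^3/8 + 4*pi + 233 + (6 + 2*pi + pi^2 + 7*pi^3/8)^2/3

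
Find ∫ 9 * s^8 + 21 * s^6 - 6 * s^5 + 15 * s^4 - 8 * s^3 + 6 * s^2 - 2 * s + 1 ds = s^9 + 3*s^7 - s^6 + 3*s^5 - 2*s^4 + 2*s^3 - s^2 + s + C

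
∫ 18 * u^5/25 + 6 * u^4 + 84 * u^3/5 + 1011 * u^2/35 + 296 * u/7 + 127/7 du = 3*u^6/25 + 6*u^5/5 + 21*u^4/5 + 337*u^3/35 + 148*u^2/7 + 127*u/7 + C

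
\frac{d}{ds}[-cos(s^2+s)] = (2*s + 1)*sin(s*(s + 1))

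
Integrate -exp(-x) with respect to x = exp(-x) + C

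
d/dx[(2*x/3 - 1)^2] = 8*x/9 - 4/3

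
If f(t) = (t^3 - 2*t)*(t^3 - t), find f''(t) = 30*t^4 - 36*t^2 + 4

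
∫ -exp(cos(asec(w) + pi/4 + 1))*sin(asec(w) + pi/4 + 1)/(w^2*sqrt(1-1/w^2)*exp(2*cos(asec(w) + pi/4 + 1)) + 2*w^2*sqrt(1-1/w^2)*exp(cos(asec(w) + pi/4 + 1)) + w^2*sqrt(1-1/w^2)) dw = exp(cos(asec(w) + pi/4 + 1))/(exp(cos(asec(w) + pi/4 + 1)) + 1) + C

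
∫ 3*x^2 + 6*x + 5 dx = x^3 + 3*x^2 + 5*x + C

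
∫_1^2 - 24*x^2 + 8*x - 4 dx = -48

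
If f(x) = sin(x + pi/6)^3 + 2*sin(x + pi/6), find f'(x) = 3*sin(x + pi/6)^2*cos(x + pi/6) + 2*cos(x + pi/6)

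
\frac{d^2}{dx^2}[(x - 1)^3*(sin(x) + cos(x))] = -x^3*sin(x) - x^3*cos(x) - 3*x^2*sin(x) + 9*x^2*cos(x) + 15*x*sin(x) - 9*x*cos(x) - 11*sin(x) + cos(x)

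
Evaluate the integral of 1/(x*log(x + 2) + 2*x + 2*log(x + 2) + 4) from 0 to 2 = -log(log(2) + 2) + log(log(4) + 2)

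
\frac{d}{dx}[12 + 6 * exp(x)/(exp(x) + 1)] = 6*exp(x)/(exp(2*x) + 2*exp(x) + 1)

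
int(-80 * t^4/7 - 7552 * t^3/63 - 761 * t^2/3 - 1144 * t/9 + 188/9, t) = -16*t^5/7 - 1888*t^4/63 - 761*t^3/9 - 572*t^2/9 + 188*t/9 + C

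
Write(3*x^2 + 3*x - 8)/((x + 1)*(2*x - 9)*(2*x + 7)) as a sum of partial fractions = 73/(160*(2*x + 7)) + 265/(352*(2*x - 9)) + 8/(55*(x + 1))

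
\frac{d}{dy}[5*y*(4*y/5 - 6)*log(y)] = 8*y*log(y) + 4*y - 30*log(y) - 30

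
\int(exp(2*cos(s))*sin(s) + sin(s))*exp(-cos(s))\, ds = -2*sinh(cos(s)) + C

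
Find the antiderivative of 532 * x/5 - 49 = 266*x^2/5 - 49*x + C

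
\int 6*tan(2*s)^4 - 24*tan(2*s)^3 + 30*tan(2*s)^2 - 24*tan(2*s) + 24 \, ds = (tan(2*s) - 2)^3 + C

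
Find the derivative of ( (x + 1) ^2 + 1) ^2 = 4*x^3 + 12*x^2 + 16*x + 8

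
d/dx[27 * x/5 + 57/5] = 27/5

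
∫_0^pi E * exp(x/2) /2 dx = -E + exp(1 + pi/2)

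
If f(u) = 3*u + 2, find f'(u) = 3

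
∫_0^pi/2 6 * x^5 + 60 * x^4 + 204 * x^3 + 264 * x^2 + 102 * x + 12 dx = -1 + (-3 + (pi/2 + 2)^2)^3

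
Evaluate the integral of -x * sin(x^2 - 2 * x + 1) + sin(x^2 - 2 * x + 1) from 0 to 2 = 0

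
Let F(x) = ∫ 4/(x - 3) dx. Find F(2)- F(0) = -4*log(3)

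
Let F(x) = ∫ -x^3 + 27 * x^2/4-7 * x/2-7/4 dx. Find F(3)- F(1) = 21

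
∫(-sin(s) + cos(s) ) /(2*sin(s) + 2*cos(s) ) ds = log(sin(s + pi/4))/2 + C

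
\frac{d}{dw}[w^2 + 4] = 2*w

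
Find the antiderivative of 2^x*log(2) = 2^x + C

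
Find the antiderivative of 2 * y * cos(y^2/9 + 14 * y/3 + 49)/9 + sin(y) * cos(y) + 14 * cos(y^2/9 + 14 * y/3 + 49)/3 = sin(y)^2/2 + sin((y + 21)^2/9) + C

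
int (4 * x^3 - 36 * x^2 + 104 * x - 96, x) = x^4 - 12*x^3 + 52*x^2 - 96*x + C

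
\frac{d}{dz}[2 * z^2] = 4*z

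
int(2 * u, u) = u^2 + C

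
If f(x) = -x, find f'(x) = -1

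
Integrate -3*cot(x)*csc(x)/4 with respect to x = 3*csc(x)/4 + C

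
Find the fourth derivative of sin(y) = sin(y)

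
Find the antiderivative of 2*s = s^2 + C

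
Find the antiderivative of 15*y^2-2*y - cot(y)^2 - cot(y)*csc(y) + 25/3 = 5*y^3 - y^2 + 28*y/3 + cot(y) + csc(y) + C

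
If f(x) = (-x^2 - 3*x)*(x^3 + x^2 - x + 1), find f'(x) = -5*x^4 - 16*x^3 - 6*x^2 + 4*x - 3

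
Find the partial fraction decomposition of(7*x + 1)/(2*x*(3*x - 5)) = 19/(5*(3*x - 5)) - 1/(10*x)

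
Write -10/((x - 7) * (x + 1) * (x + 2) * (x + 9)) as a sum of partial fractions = 5/(448*(x + 9)) - 10/(63*(x + 2)) + 5/(32*(x + 1)) - 5/(576*(x - 7))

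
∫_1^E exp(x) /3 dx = -E/3 + exp(E)/3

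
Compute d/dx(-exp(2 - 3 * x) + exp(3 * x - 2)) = (3*exp(6*x - 4) + 3)*exp(2 - 3*x)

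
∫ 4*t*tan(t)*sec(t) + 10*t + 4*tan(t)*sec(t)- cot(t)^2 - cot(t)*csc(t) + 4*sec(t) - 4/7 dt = 5*t^2 + 3*t/7 + (4*t + 4)*sec(t) + cot(t) + csc(t) + C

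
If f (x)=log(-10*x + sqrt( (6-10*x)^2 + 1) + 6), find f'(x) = (100*x - 10*sqrt(100*x^2 - 120*x + 37) - 60)/(100*x^2 - 10*x*sqrt(100*x^2 - 120*x + 37) - 120*x + 6*sqrt(100*x^2 - 120*x + 37) + 37)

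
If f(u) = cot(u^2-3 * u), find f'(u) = (3 - 2*u)/sin(u*(u - 3))^2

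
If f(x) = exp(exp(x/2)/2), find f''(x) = exp(x/2 + exp(x/2)/2)/8 + exp(x + exp(x/2)/2)/16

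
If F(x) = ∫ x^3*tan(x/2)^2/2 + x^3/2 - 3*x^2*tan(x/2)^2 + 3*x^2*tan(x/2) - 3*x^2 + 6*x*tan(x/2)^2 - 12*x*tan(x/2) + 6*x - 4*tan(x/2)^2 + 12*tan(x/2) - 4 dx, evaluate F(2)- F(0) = 0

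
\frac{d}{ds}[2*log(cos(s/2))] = -tan(s/2)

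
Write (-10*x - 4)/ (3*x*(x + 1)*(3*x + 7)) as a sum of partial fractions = 29/(14*(3*x + 7)) - 1/(2*(x + 1)) - 4/(21*x)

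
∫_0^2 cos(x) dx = sin(2)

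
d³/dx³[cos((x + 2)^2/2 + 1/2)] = x^3*sin(x^2/2 + 2*x + 5/2) + 6*x^2*sin(x^2/2 + 2*x + 5/2) + 12*x*sin(x^2/2 + 2*x + 5/2) - 3*x*cos(x^2/2 + 2*x + 5/2) + 8*sin(x^2/2 + 2*x + 5/2) - 6*cos(x^2/2 + 2*x + 5/2)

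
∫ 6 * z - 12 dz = 3*z^2 - 12*z + C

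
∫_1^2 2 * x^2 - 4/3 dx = 10/3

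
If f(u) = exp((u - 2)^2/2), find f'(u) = u*exp(u^2/2 - 2*u + 2) - 2*exp(u^2/2 - 2*u + 2)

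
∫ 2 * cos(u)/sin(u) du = 2*log(2*sin(u)) + C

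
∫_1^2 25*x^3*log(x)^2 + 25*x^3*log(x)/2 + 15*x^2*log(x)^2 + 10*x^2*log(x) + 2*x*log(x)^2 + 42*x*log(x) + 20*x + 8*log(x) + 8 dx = 96*log(2) + 144*log(2)^2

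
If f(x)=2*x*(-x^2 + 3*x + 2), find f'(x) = -6*x^2 + 12*x + 4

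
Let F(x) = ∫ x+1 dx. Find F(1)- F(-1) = 2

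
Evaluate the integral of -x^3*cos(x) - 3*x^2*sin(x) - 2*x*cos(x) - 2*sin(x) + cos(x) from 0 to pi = 0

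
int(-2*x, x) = -x^2 + C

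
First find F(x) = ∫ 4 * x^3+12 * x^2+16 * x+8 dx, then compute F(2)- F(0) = 96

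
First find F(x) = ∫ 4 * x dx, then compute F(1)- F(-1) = 0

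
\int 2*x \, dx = x^2 + C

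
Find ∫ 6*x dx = 3*x^2 + C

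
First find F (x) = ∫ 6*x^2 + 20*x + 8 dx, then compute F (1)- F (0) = 20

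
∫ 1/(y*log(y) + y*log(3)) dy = log(log(3*y)) + C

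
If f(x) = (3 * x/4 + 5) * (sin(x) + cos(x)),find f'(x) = 3*sqrt(2)*x*cos(x + pi/4)/4 - 17*sin(x)/4 + 23*cos(x)/4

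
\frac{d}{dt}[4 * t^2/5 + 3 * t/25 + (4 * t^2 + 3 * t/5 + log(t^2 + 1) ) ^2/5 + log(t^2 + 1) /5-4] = (1600*t^5 + 360*t^4 + 400*t^3*log(t^2 + 1) + 2218*t^3 + 30*t^2*log(t^2 + 1) + 435*t^2 + 500*t*log(t^2 + 1) + 268*t + 30*log(t^2 + 1) + 15)/(125*t^2 + 125)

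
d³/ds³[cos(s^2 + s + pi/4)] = 8*s^3*sin(s^2 + s + pi/4) + 12*s^2*sin(s^2 + s + pi/4) + 6*s*sin(s^2 + s + pi/4) - 12*s*cos(s^2 + s + pi/4) + sin(s^2 + s + pi/4) - 6*cos(s^2 + s + pi/4)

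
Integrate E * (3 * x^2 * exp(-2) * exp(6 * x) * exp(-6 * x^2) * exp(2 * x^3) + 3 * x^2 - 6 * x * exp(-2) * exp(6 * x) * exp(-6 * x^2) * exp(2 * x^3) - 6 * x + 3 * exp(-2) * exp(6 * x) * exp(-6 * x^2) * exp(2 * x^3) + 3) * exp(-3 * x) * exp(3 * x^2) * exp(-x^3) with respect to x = 2*sinh((x - 1)^3) + C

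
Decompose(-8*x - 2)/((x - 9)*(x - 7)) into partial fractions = 29/(x - 7) - 37/(x - 9)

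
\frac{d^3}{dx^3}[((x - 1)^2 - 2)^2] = 24*x - 24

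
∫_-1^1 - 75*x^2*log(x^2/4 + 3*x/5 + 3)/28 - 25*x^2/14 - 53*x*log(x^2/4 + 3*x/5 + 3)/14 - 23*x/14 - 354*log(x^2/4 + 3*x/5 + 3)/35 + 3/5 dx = -99*log(77/20)/10 - 424*log(53/20)/35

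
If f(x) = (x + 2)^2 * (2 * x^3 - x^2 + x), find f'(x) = 10*x^4 + 28*x^3 + 15*x^2 + 4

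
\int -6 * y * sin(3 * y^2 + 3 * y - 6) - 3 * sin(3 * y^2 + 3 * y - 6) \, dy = cos(3*(y^2 + y - 2)) + C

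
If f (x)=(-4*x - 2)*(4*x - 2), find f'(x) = -32*x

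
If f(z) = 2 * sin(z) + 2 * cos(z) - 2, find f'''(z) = 2*sin(z) - 2*cos(z)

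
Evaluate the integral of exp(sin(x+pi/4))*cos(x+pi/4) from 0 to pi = -exp(sqrt(2)/2) + exp(-sqrt(2)/2)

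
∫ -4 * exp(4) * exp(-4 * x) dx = exp(4 - 4*x) + C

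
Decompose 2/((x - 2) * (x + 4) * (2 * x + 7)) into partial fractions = -8/(11*(2*x + 7)) + 1/(3*(x + 4)) + 1/(33*(x - 2))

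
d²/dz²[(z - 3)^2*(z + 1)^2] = 12*z^2 - 24*z - 4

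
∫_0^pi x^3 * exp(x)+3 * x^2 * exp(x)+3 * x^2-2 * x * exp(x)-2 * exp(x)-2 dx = (1 + exp(pi))*(-2*pi + pi^3)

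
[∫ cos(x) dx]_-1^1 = 2*sin(1)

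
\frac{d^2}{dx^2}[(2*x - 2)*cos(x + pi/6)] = -2*x*cos(x + pi/6) - 4*sin(x + pi/6) + 2*cos(x + pi/6)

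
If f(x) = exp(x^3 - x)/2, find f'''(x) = 27*x^6*exp(x^3 - x)/2 - 27*x^4*exp(x^3 - x)/2 + 27*x^3*exp(x^3 - x) + 9*x^2*exp(x^3 - x)/2 - 9*x*exp(x^3 - x) + 5*exp(x^3 - x)/2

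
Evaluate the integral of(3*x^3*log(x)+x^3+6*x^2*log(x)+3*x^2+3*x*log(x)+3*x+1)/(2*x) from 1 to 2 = 27*log(2)/2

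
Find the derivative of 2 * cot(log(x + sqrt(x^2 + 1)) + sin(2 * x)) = -2*(2*x^2*cos(2*x) + 2*x*sqrt(x^2 + 1)*cos(2*x) + x + sqrt(x^2 + 1) + 2*cos(2*x))/((x^2 + x*sqrt(x^2 + 1) + 1)*sin(log(x + sqrt(x^2 + 1)) + sin(2*x))^2)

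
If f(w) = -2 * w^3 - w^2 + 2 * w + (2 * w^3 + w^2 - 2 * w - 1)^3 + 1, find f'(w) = 72*w^8 + 96*w^7 - 126*w^6 - 210*w^5 + 30*w^4 + 132*w^3 + 24*w^2 - 20*w - 4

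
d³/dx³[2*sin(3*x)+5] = -54*cos(3*x)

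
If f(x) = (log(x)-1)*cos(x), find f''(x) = (-x^2*log(x)*cos(x) + x^2*cos(x) - 2*x*sin(x) - cos(x))/x^2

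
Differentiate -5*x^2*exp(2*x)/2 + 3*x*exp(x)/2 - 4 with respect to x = -5*x^2*exp(2*x) - 5*x*exp(2*x) + 3*x*exp(x)/2 + 3*exp(x)/2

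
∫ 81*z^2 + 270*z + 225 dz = 27*z^3 + 135*z^2 + 225*z + C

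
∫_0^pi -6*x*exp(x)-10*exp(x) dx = 2*(-3*pi - 2)*exp(pi) + 4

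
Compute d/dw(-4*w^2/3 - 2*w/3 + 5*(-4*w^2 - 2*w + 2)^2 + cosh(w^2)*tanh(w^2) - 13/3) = 320*w^3 + 240*w^2 + 2*w*cosh(w^2) - 368*w/3 - 122/3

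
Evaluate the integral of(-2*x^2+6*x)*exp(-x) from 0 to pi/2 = (-pi - 2 + pi^2/2)*exp(-pi/2) + 2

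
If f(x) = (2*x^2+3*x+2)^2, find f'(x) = 16*x^3 + 36*x^2 + 34*x + 12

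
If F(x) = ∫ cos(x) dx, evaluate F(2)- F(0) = sin(2)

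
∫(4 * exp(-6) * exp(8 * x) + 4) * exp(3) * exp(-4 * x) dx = 2*sinh(4*x - 3) + C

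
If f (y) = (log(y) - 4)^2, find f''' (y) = (4*log(y) - 22)/y^3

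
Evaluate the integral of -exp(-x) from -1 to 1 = -E + exp(-1)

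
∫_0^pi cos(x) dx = 0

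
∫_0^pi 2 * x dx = pi^2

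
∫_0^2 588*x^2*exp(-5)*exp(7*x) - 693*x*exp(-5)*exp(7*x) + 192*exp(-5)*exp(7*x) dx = -45*exp(-5) + 135*exp(9)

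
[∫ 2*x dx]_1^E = -1 + exp(2)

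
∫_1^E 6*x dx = -3 + 3*exp(2)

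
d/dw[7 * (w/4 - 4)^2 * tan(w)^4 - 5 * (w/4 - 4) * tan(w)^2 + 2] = (7*w^2*tan(w)^4/4 + 7*w^2*tan(w)^2/4 - 56*w*tan(w)^4 + 7*w*tan(w)^3/8 - 117*w*tan(w)^2/2 - 5*w/2 + 448*tan(w)^4 - 14*tan(w)^3 + 488*tan(w)^2 - 5*tan(w)/4 + 40)*tan(w)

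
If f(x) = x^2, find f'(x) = 2*x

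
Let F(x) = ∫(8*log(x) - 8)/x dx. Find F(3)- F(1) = -4 + (-2 + 2*log(3))^2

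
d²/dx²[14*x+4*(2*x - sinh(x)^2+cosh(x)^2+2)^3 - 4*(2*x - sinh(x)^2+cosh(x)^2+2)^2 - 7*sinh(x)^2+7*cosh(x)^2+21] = 192*x + 256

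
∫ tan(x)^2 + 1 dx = tan(x) + C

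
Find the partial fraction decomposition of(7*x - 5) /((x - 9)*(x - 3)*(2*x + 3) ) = -62/(189*(2*x + 3)) - 8/(27*(x - 3)) + 29/(63*(x - 9))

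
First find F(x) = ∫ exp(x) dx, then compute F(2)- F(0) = -1 + exp(2)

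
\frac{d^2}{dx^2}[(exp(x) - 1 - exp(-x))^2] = (4*exp(4*x) - 2*exp(3*x) + 2*exp(x) + 4)*exp(-2*x)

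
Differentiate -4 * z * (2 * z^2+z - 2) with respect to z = -24*z^2 - 8*z + 8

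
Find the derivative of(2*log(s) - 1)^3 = (24*log(s)^2 - 24*log(s) + 6)/s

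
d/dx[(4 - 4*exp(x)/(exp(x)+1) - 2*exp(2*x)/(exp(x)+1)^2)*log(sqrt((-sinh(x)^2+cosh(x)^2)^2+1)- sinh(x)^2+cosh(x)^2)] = -(8*exp(2*x)*log(1 + sqrt(2)) + 4*exp(x)*log(1 + sqrt(2)))/(exp(3*x) + 3*exp(2*x) + 3*exp(x) + 1)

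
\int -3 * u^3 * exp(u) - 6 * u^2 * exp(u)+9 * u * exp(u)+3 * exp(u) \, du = 3*u*(-u^2 + u + 1)*exp(u) + C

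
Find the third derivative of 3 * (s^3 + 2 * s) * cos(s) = 3*s*(s^2*sin(s) - 9*s*cos(s) - 16*sin(s))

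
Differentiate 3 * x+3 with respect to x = 3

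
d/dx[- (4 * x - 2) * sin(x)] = -4*x*cos(x) - 4*sin(x) + 2*cos(x)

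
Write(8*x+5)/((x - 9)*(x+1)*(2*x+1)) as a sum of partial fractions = -4/(19*(2*x + 1)) - 3/(10*(x + 1)) + 77/(190*(x - 9))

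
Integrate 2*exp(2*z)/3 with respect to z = exp(2*z)/3 + C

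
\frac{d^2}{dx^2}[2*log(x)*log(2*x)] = (-4*log(x) - 2*log(2) + 4)/x^2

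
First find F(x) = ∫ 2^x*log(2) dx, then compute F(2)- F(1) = 2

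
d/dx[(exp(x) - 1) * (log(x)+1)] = (x*exp(x)*log(x) + x*exp(x) + exp(x) - 1)/x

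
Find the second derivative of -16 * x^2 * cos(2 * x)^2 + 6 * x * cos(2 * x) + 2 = -128*x^2*sin(2*x)^2 + 128*x^2*cos(2*x)^2 + 128*x*sin(4*x) - 24*x*cos(2*x) - 24*sin(2*x) - 32*cos(2*x)^2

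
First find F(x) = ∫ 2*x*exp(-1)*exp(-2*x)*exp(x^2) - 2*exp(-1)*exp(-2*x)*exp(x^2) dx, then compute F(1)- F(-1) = -exp(2) + exp(-2)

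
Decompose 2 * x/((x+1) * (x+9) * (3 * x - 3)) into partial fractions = -3/(40*(x + 9)) + 1/(24*(x + 1)) + 1/(30*(x - 1))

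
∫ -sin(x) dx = cos(x) + C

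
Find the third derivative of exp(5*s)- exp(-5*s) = (125*exp(10*s) + 125)*exp(-5*s)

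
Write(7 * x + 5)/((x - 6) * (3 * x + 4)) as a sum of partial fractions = 13/(22*(3*x + 4)) + 47/(22*(x - 6))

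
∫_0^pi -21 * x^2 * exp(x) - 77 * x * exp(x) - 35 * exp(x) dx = 7*pi*(-3*pi - 5)*exp(pi)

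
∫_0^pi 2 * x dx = pi^2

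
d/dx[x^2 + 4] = 2*x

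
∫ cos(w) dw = sin(w) + C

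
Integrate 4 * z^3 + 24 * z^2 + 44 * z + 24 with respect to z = z^4 + 8*z^3 + 22*z^2 + 24*z + C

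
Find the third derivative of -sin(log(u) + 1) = -(3*sin(log(u) + 1) + cos(log(u) + 1))/u^3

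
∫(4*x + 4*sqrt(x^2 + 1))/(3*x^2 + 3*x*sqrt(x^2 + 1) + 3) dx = 4*log(x + sqrt(x^2 + 1))/3 + C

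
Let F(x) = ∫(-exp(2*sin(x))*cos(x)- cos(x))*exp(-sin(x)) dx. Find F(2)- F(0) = -exp(sin(2)) + exp(-sin(2))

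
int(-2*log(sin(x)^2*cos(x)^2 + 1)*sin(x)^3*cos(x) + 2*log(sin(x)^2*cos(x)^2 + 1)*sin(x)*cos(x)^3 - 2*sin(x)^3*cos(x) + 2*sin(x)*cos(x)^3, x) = -(cos(4*x) - 9)*log(9/8 - cos(4*x)/8)/8 + C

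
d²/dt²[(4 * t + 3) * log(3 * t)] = (4*t - 3)/t^2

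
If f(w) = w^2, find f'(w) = 2*w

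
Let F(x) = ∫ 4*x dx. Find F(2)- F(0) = 8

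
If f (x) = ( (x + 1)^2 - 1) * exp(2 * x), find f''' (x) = 8*x^2*exp(2*x) + 40*x*exp(2*x) + 36*exp(2*x)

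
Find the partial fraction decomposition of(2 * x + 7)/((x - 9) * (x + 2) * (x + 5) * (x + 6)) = 1/(12*(x + 6)) - 1/(14*(x + 5)) - 1/(44*(x + 2)) + 5/(462*(x - 9))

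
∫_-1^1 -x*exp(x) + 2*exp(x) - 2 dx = -4 - 4*exp(-1) + 2*E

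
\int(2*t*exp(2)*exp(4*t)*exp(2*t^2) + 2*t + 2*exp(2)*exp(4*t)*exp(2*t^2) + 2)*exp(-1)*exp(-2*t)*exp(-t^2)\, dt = 2*sinh((t + 1)^2) + C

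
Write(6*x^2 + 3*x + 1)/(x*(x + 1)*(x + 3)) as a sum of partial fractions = 23/(3*(x + 3)) - 2/(x + 1) + 1/(3*x)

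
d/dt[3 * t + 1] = 3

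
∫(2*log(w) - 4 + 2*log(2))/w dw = (log(2*w) - 2)^2 + C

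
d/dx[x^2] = 2*x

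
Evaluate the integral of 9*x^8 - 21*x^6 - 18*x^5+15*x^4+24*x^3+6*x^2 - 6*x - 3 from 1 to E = 1 + (-E - 1 + exp(3))^3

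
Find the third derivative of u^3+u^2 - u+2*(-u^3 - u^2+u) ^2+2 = 240*u^3 + 240*u^2 - 48*u - 18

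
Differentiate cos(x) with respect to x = -sin(x)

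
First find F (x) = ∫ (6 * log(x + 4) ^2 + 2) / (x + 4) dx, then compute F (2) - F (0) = -2*log(4)^3 - 2*log(4) + 2*log(6) + 2*log(6)^3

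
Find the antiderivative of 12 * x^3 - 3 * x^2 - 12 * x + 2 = 3*x^4 - x^3 - 6*x^2 + 2*x + C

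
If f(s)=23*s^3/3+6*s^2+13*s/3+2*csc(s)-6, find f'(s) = 23*s^2 + 12*s - 2*cot(s)*csc(s) + 13/3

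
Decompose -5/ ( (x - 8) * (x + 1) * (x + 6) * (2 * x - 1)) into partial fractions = 8/(117*(2*x - 1)) + 1/(182*(x + 6)) - 1/(27*(x + 1)) - 1/(378*(x - 8))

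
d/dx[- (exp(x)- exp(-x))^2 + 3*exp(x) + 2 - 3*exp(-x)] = (-2*exp(4*x) + 3*exp(3*x) + 3*exp(x) + 2)*exp(-2*x)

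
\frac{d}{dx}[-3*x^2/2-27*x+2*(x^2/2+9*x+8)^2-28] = 2*x^3 + 54*x^2 + 353*x + 261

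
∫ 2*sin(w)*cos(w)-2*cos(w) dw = (sin(w) - 1)^2 + C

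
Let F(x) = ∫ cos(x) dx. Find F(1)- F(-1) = 2*sin(1)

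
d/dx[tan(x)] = cos(x)^(-2)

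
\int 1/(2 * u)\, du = log(u)/2 + C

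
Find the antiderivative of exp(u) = exp(u) + C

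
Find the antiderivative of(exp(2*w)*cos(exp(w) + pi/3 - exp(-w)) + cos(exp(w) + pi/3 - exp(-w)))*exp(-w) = sin(2*sinh(w) + pi/3) + C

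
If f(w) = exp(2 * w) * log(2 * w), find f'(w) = (2*w*exp(2*w)*log(w) + 2*w*exp(2*w)*log(2) + exp(2*w))/w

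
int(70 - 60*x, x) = -30*x^2 + 70*x + C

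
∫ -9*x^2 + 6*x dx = -3*x^3 + 3*x^2 + C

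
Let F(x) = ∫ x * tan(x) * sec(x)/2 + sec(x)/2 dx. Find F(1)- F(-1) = sec(1)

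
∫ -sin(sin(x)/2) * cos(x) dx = 2*cos(sin(x)/2) + C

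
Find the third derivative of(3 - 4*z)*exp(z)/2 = -2*z*exp(z) - 9*exp(z)/2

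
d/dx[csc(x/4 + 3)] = -cot(x/4 + 3)*csc(x/4 + 3)/4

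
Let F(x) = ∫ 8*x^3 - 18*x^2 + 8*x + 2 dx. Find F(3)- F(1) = 40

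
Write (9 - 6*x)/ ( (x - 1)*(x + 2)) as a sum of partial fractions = -7/(x + 2) + 1/(x - 1)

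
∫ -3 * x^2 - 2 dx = -x^3 - 2*x + C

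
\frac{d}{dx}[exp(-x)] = -exp(-x)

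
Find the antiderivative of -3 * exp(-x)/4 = 3*exp(-x)/4 + C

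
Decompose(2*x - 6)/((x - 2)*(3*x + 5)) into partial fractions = 28/(11*(3*x + 5)) - 2/(11*(x - 2))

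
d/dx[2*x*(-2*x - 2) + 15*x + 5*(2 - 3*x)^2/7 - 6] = 34*x/7 + 17/7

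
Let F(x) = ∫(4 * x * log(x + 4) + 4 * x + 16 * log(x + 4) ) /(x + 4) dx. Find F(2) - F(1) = -4*log(5) + 8*log(6)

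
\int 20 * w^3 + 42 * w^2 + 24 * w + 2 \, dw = 5*w^4 + 14*w^3 + 12*w^2 + 2*w + C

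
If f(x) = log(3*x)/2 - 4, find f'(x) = 1/(2*x)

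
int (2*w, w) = w^2 + C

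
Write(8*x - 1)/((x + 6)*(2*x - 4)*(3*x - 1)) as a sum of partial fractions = -3/(38*(3*x - 1)) - 49/(304*(x + 6)) + 3/(16*(x - 2))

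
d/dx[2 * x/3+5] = 2/3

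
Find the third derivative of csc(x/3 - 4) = -(cos(x/3 - 4)^2 + 5)*cos(x/3 - 4)/(27*sin(x/3 - 4)^4)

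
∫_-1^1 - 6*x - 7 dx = -14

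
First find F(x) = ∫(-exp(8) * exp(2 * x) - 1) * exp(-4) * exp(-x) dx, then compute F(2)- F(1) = -exp(6) - exp(-5) + exp(-6) + exp(5)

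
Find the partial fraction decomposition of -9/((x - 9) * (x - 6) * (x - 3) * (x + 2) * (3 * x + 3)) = -3/(440*(x + 2)) + 3/(280*(x + 1)) - 1/(120*(x - 3)) + 1/(168*(x - 6)) - 1/(660*(x - 9))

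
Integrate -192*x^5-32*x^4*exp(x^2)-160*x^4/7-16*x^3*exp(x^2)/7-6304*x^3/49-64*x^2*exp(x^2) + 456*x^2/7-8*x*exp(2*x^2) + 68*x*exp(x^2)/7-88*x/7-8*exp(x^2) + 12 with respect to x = -8*x^3 - 4*x^2/7 - 4*x - 2*(28*x^3 + 2*x^2 + 14*x + 7*exp(x^2) - 14)^2/49 - 2*exp(x^2) + C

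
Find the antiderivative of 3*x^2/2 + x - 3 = x^3/2 + x^2/2 - 3*x + C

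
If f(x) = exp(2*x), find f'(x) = 2*exp(2*x)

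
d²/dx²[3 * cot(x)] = 6*cos(x)/sin(x)^3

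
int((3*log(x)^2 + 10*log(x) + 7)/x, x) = (log(x) + 2)^3 - (log(x) + 2)^2 - log(x) + C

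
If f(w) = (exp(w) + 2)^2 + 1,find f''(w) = 4*exp(2*w) + 4*exp(w)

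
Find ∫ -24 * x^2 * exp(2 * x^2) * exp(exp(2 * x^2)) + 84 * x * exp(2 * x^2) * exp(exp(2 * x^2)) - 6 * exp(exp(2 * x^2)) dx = (21 - 6*x)*exp(exp(2*x^2)) + C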